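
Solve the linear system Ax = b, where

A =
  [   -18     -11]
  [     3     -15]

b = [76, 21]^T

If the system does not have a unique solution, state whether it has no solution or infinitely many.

Row-reduce the augmented matrix:
R1 ← R1 / (-18).
R2 ← R2 − 3·R1.
R2 ← R2 / (-101/6).
R1 ← R1 − 11/18·R2.
Reading off the reduced rows gives x_1 = -3, x_2 = -2.

x_1 = -3, x_2 = -2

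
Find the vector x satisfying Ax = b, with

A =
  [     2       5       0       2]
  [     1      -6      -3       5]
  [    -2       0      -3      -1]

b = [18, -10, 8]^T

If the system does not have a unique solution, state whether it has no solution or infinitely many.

infinitely many solutions

Row-reduce:
R1 ← R1 / (2).
R2 ← R2 − 1·R1.
R3 ← R3 + 2·R1.
R2 ← R2 / (-17/2).
R1 ← R1 − 5/2·R2.
R3 ← R3 − 5·R2.
R3 ← R3 / (-81/17).
R1 ← R1 + 15/17·R3.
R2 ← R2 − 6/17·R3.
Rank is 3 with 4 unknowns, leaving x_4 free.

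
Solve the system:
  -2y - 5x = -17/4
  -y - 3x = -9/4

Row-reduce the augmented matrix:
R1 ← R1 / (-5).
R2 ← R2 + 3·R1.
R2 ← R2 / (1/5).
R1 ← R1 − 2/5·R2.
Reading off the reduced rows gives x = 1/4, y = 3/2.

x = 1/4, y = 3/2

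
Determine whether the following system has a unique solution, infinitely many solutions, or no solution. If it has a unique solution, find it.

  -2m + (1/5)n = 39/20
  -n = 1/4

Row-reduce the augmented matrix:
R1 ← R1 / (-2).
R2 ← R2 / (-1).
R1 ← R1 + 1/10·R2.
Reading off the reduced rows gives m = -1, n = -1/4.

m = -1, n = -1/4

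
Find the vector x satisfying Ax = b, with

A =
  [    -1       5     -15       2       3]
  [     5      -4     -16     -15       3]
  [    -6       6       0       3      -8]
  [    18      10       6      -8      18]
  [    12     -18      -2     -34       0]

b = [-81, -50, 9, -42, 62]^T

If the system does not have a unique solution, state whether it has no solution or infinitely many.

infinitely many solutions

Row-reduce:
R1 ← R1 / (-1).
R2 ← R2 − 5·R1.
R3 ← R3 + 6·R1.
R4 ← R4 − 18·R1.
R5 ← R5 − 12·R1.
R2 ← R2 / (21).
R1 ← R1 + 5·R2.
R3 ← R3 + 24·R2.
R4 ← R4 − 100·R2.
R5 ← R5 − 42·R2.
R3 ← R3 / (-14).
R1 ← R1 + 20/3·R3.
R2 ← R2 + 13/3·R3.
R4 ← R4 − 508/3·R3.
R4 ← R4 / (-6182/49).
R1 ← R1 − 187/49·R4.
R2 ← R2 − 423/98·R4.
R3 ← R3 − 103/98·R4.
Rank is 4 with 5 unknowns, leaving x_5 free.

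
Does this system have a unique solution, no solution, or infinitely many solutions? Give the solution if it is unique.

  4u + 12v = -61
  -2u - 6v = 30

no solution

Row-reduce:
R1 ← R1 / (4).
R2 ← R2 + 2·R1.
Row 2 reduces to 0 = -1/2, a contradiction. The system is inconsistent.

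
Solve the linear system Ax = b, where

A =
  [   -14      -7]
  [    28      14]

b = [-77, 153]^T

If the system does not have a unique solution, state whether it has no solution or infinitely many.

Row-reduce:
R1 ← R1 / (-14).
R2 ← R2 − 28·R1.
Row 2 reduces to 0 = -1, a contradiction. The system is inconsistent.

no solution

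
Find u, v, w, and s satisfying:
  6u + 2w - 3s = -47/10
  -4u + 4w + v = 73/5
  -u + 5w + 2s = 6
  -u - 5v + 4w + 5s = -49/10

Row-reduce the augmented matrix:
R1 ← R1 / (6).
R2 ← R2 + 4·R1.
R3 ← R3 + 1·R1.
R4 ← R4 + 1·R1.
R4 ← R4 + 5·R2.
R3 ← R3 / (16/3).
R1 ← R1 − 1/3·R3.
R2 ← R2 − 16/3·R3.
R4 ← R4 − 31·R3.
R4 ← R4 / (-455/32).
R1 ← R1 + 19/32·R4.
R2 ← R2 + 7/2·R4.
R3 ← R3 − 9/32·R4.
Reading off the reduced rows gives u = -2, v = 1, w = 7/5, s = -3/2.

u = -2, v = 1, w = 7/5, s = -3/2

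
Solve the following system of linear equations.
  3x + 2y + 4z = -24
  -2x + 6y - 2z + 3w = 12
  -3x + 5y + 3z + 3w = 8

infinitely many solutions

Row-reduce:
R1 ← R1 / (3).
R2 ← R2 + 2·R1.
R3 ← R3 + 3·R1.
R2 ← R2 / (22/3).
R1 ← R1 − 2/3·R2.
R3 ← R3 − 7·R2.
R3 ← R3 / (70/11).
R1 ← R1 − 14/11·R3.
R2 ← R2 − 1/11·R3.
Rank is 3 with 4 unknowns, leaving w free.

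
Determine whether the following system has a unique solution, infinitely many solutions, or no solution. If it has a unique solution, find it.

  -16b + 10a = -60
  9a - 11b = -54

Row-reduce the augmented matrix:
R1 ← R1 / (10).
R2 ← R2 − 9·R1.
R2 ← R2 / (17/5).
R1 ← R1 + 8/5·R2.
Reading off the reduced rows gives a = -6, b = 0.

a = -6, b = 0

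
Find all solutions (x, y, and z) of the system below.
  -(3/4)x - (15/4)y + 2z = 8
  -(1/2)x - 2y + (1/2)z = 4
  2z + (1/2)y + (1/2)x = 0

Row-reduce:
R1 ← R1 / (-3/4).
R2 ← R2 + 1/2·R1.
R3 ← R3 − 1/2·R1.
R2 ← R2 / (1/2).
R1 ← R1 − 5·R2.
R3 ← R3 + 2·R2.
Rank is 2 with 3 unknowns, leaving z free.

infinitely many solutions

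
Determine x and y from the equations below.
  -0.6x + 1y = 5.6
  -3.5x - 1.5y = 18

Row-reduce the augmented matrix:
R1 ← R1 / (-3/5).
R2 ← R2 + 7/2·R1.
R2 ← R2 / (-22/3).
R1 ← R1 + 5/3·R2.
Reading off the reduced rows gives x = -6, y = 2.

x = -6, y = 2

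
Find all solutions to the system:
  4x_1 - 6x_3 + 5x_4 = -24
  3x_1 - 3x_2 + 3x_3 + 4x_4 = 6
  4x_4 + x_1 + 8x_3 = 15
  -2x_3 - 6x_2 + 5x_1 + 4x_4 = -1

Row-reduce:
R1 ← R1 / (4).
R2 ← R2 − 3·R1.
R3 ← R3 − 1·R1.
R4 ← R4 − 5·R1.
R2 ← R2 / (-3).
R4 ← R4 + 6·R2.
R3 ← R3 / (19/2).
R1 ← R1 + 3/2·R3.
R2 ← R2 + 5/2·R3.
R4 ← R4 + 19/2·R3.
Row 4 reduces to 0 = 2, a contradiction. The system is inconsistent.

no solution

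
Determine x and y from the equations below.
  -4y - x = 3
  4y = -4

Row-reduce the augmented matrix:
R1 ← R1 / (-1).
R2 ← R2 / (4).
R1 ← R1 − 4·R2.
Reading off the reduced rows gives x = 1, y = -1.

x = 1, y = -1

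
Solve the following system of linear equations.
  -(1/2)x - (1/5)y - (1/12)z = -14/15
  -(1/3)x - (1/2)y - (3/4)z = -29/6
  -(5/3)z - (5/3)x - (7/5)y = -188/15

Row-reduce:
R1 ← R1 / (-1/2).
R2 ← R2 + 1/3·R1.
R3 ← R3 + 5/3·R1.
R2 ← R2 / (-11/30).
R1 ← R1 − 2/5·R2.
R3 ← R3 + 11/15·R2.
Row 3 reduces to 0 = -1, a contradiction. The system is inconsistent.

no solution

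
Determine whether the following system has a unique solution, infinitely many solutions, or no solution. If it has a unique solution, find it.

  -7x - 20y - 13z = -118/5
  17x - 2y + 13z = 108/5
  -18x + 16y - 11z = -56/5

Row-reduce the augmented matrix:
R1 ← R1 / (-7).
R2 ← R2 − 17·R1.
R3 ← R3 + 18·R1.
R2 ← R2 / (-354/7).
R1 ← R1 − 20/7·R2.
R3 ← R3 − 472/7·R2.
R3 ← R3 / (-7/3).
R1 ← R1 − 143/177·R3.
R2 ← R2 − 65/177·R3.
Reading off the reduced rows gives x = 2, y = 1, z = -4/5.

x = 2, y = 1, z = -4/5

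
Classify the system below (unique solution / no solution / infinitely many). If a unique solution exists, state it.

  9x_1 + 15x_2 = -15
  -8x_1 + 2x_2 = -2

x_1 = 0, x_2 = -1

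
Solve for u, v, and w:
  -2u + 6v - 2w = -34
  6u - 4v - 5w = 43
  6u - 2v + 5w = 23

Row-reduce the augmented matrix:
R1 ← R1 / (-2).
R2 ← R2 − 6·R1.
R3 ← R3 − 6·R1.
R2 ← R2 / (14).
R1 ← R1 + 3·R2.
R3 ← R3 − 16·R2.
R3 ← R3 / (81/7).
R1 ← R1 + 19/14·R3.
R2 ← R2 + 11/14·R3.
Reading off the reduced rows gives u = 3, v = -5, w = -1.

u = 3, v = -5, w = -1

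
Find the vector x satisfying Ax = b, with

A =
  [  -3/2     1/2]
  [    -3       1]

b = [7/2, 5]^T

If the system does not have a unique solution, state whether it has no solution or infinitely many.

Row-reduce:
R1 ← R1 / (-3/2).
R2 ← R2 + 3·R1.
Row 2 reduces to 0 = -2, a contradiction. The system is inconsistent.

no solution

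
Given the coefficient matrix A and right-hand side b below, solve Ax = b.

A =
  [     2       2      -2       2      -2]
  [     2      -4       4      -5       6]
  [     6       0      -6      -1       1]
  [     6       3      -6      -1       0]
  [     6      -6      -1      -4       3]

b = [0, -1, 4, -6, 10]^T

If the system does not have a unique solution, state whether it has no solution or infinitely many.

Row-reduce the augmented matrix:
R1 ← R1 / (2).
R2 ← R2 − 2·R1.
R3 ← R3 − 6·R1.
R4 ← R4 − 6·R1.
R5 ← R5 − 6·R1.
R2 ← R2 / (-6).
R1 ← R1 − 1·R2.
R3 ← R3 + 6·R2.
R4 ← R4 + 3·R2.
R5 ← R5 + 12·R2.
R3 ← R3 / (-6).
R2 ← R2 + 1·R3.
R4 ← R4 + 3·R3.
R5 ← R5 + 7·R3.
R4 ← R4 / (-7/2).
R1 ← R1 + 1/6·R4.
R2 ← R2 − 7/6·R4.
R5 ← R5 − 4·R4.
R5 ← R5 / (-125/42).
R1 ← R1 − 3/14·R5.
R2 ← R2 + 1/3·R5.
R3 ← R3 − 1/6·R5.
R4 ← R4 + 5/7·R5.
Reading off the reduced rows gives x_1 = 0, x_2 = -3, x_3 = -1, x_4 = 3, x_5 = 1.

x_1 = 0, x_2 = -3, x_3 = -1, x_4 = 3, x_5 = 1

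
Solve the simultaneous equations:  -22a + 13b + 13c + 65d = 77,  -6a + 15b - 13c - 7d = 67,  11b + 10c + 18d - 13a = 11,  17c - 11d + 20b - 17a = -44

infinitely many solutions

Row-reduce:
R1 ← R1 / (-22).
R2 ← R2 + 6·R1.
R3 ← R3 + 13·R1.
R4 ← R4 + 17·R1.
R2 ← R2 / (126/11).
R1 ← R1 + 13/22·R2.
R3 ← R3 − 73/22·R2.
R4 ← R4 − 219/22·R2.
R3 ← R3 / (64/9).
R1 ← R1 + 13/9·R3.
R2 ← R2 + 13/9·R3.
R4 ← R4 − 64/3·R3.
Rank is 3 with 4 unknowns, leaving d free.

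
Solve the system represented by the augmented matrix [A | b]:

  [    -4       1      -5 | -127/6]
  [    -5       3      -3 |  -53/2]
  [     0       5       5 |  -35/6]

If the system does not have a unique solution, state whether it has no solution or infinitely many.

x_1 = 3, x_2 = -5/2, x_3 = 4/3

Row-reduce the augmented matrix:
R1 ← R1 / (-4).
R2 ← R2 + 5·R1.
R2 ← R2 / (7/4).
R1 ← R1 + 1/4·R2.
R3 ← R3 − 5·R2.
R3 ← R3 / (-30/7).
R1 ← R1 − 12/7·R3.
R2 ← R2 − 13/7·R3.
Reading off the reduced rows gives x_1 = 3, x_2 = -5/2, x_3 = 4/3.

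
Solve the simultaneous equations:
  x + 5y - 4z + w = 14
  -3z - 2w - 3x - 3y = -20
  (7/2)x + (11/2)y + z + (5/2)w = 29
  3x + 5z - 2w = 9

Row-reduce:
R2 ← R2 + 3·R1.
R3 ← R3 − 7/2·R1.
R4 ← R4 − 3·R1.
R2 ← R2 / (12).
R1 ← R1 − 5·R2.
R3 ← R3 + 12·R2.
R4 ← R4 + 15·R2.
Swap R3 and R4.
R3 ← R3 / (-7/4).
R1 ← R1 − 9/4·R3.
R2 ← R2 + 5/4·R3.
Row 4 reduces to 0 = 2, a contradiction. The system is inconsistent.

no solution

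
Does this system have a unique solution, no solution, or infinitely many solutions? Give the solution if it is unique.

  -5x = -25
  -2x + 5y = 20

Row-reduce the augmented matrix:
R1 ← R1 / (-5).
R2 ← R2 + 2·R1.
R2 ← R2 / (5).
Reading off the reduced rows gives x = 5, y = 6.

x = 5, y = 6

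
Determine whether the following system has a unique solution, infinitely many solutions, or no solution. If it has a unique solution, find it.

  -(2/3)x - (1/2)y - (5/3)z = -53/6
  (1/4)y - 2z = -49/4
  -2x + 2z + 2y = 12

x = -1, y = -1, z = 6

Row-reduce the augmented matrix:
R1 ← R1 / (-2/3).
R3 ← R3 + 2·R1.
R2 ← R2 / (1/4).
R1 ← R1 − 3/4·R2.
R3 ← R3 − 7/2·R2.
R3 ← R3 / (35).
R1 ← R1 − 17/2·R3.
R2 ← R2 + 8·R3.
Reading off the reduced rows gives x = -1, y = -1, z = 6.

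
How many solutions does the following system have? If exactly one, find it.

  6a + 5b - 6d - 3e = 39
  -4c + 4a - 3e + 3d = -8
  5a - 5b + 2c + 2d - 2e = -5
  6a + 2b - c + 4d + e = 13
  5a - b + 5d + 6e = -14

Row-reduce the augmented matrix:
R1 ← R1 / (6).
R2 ← R2 − 4·R1.
R3 ← R3 − 5·R1.
R4 ← R4 − 6·R1.
R5 ← R5 − 5·R1.
R2 ← R2 / (-10/3).
R1 ← R1 − 5/6·R2.
R3 ← R3 + 55/6·R2.
R4 ← R4 + 3·R2.
R5 ← R5 + 31/6·R2.
R3 ← R3 / (13).
R1 ← R1 + 1·R3.
R2 ← R2 − 6/5·R3.
R4 ← R4 − 13/5·R3.
R5 ← R5 − 31/5·R3.
R4 ← R4 / (123/20).
R1 ← R1 + 5/26·R4.
R2 ← R2 + 63/65·R4.
R3 ← R3 + 49/52·R4.
R5 ← R5 − 649/130·R4.
R5 ← R5 / (8075/1599).
R1 ← R1 + 587/1599·R5.
R2 ← R2 − 357/533·R5.
R3 ← R3 − 1441/1599·R5.
R4 ← R4 − 85/123·R5.
Reading off the reduced rows gives a = 1, b = 6, c = 6, d = 1, e = -3.

a = 1, b = 6, c = 6, d = 1, e = -3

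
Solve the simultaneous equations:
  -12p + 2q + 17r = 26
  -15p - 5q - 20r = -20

infinitely many solutions

Row-reduce:
R1 ← R1 / (-12).
R2 ← R2 + 15·R1.
R2 ← R2 / (-15/2).
R1 ← R1 + 1/6·R2.
Rank is 2 with 3 unknowns, leaving r free.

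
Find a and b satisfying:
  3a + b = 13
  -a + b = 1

a = 3, b = 4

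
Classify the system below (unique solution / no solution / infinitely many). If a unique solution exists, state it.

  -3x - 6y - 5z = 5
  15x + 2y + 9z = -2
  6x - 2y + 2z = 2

no solution

Row-reduce:
R1 ← R1 / (-3).
R2 ← R2 − 15·R1.
R3 ← R3 − 6·R1.
R2 ← R2 / (-28).
R1 ← R1 − 2·R2.
R3 ← R3 + 14·R2.
Row 3 reduces to 0 = 1/2, a contradiction. The system is inconsistent.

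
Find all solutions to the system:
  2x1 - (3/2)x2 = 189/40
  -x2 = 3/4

Row-reduce the augmented matrix:
R1 ← R1 / (2).
R2 ← R2 / (-1).
R1 ← R1 + 3/4·R2.
Reading off the reduced rows gives x1 = 9/5, x2 = -3/4.

x1 = 9/5, x2 = -3/4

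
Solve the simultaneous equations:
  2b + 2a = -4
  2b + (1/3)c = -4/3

infinitely many solutions

Row-reduce:
R1 ← R1 / (2).
R2 ← R2 / (2).
R1 ← R1 − 1·R2.
Rank is 2 with 3 unknowns, leaving c free.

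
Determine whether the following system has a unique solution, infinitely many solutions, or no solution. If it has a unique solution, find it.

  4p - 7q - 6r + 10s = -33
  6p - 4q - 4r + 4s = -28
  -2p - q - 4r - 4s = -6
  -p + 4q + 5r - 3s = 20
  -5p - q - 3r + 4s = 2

Row-reduce:
R1 ← R1 / (4).
R2 ← R2 − 6·R1.
R3 ← R3 + 2·R1.
R4 ← R4 + 1·R1.
R5 ← R5 + 5·R1.
R2 ← R2 / (13/2).
R1 ← R1 + 7/4·R2.
R3 ← R3 + 9/2·R2.
R4 ← R4 − 9/4·R2.
R5 ← R5 + 39/4·R2.
R3 ← R3 / (-46/13).
R1 ← R1 + 2/13·R3.
R2 ← R2 − 10/13·R3.
R4 ← R4 − 23/13·R3.
R5 ← R5 + 3·R3.
Swap R4 and R5.
R4 ← R4 / (129/23).
R1 ← R1 + 4/23·R4.
R2 ← R2 + 72/23·R4.
R3 ← R3 − 43/23·R4.
Row 5 reduces to 0 = 1/2, a contradiction. The system is inconsistent.

no solution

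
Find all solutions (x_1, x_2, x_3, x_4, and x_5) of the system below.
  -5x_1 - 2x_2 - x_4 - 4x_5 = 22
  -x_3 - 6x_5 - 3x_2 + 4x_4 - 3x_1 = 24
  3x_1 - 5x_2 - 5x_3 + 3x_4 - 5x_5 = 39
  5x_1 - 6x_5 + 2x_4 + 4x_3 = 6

infinitely many solutions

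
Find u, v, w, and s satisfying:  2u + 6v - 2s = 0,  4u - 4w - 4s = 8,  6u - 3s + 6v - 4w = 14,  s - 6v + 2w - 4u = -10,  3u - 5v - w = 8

Row-reduce the augmented matrix:
R1 ← R1 / (2).
R2 ← R2 − 4·R1.
R3 ← R3 − 6·R1.
R4 ← R4 + 4·R1.
R5 ← R5 − 3·R1.
R2 ← R2 / (-12).
R1 ← R1 − 3·R2.
R3 ← R3 + 12·R2.
R4 ← R4 − 6·R2.
R5 ← R5 + 14·R2.
Swap R3 and R5.
R3 ← R3 / (11/3).
R1 ← R1 + 1·R3.
R2 ← R2 − 1/3·R3.
R4 ← R4 / (-3).
R1 ← R1 + 2/11·R4.
R2 ← R2 + 3/11·R4.
R3 ← R3 − 9/11·R4.
R5 ← R5 − 3·R4.
R5 reduces to 0 = 0, so the extra equation is consistent.
Reading off the reduced rows gives u = 2, v = 0, w = -2, s = 2.

u = 2, v = 0, w = -2, s = 2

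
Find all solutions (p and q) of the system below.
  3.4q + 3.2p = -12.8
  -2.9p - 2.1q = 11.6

p = -4, q = 0

Row-reduce the augmented matrix:
R1 ← R1 / (16/5).
R2 ← R2 + 29/10·R1.
R2 ← R2 / (157/160).
R1 ← R1 − 17/16·R2.
Reading off the reduced rows gives p = -4, q = 0.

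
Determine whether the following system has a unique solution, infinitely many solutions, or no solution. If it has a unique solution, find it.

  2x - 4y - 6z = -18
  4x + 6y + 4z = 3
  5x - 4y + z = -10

x = -2, y = 1/2, z = 2

Row-reduce the augmented matrix:
R1 ← R1 / (2).
R2 ← R2 − 4·R1.
R3 ← R3 − 5·R1.
R2 ← R2 / (14).
R1 ← R1 + 2·R2.
R3 ← R3 − 6·R2.
R3 ← R3 / (64/7).
R1 ← R1 + 5/7·R3.
R2 ← R2 − 8/7·R3.
Reading off the reduced rows gives x = -2, y = 1/2, z = 2.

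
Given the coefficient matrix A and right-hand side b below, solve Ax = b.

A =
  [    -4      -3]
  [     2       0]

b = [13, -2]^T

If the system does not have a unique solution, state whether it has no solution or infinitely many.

Row-reduce the augmented matrix:
R1 ← R1 / (-4).
R2 ← R2 − 2·R1.
R2 ← R2 / (-3/2).
R1 ← R1 − 3/4·R2.
Reading off the reduced rows gives x_1 = -1, x_2 = -3.

x_1 = -1, x_2 = -3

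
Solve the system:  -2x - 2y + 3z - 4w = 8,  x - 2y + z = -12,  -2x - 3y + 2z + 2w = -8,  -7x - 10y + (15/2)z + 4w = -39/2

no solution

Row-reduce:
R1 ← R1 / (-2).
R2 ← R2 − 1·R1.
R3 ← R3 + 2·R1.
R4 ← R4 + 7·R1.
R2 ← R2 / (-3).
R1 ← R1 − 1·R2.
R3 ← R3 + 1·R2.
R4 ← R4 + 3·R2.
R3 ← R3 / (-11/6).
R1 ← R1 + 2/3·R3.
R2 ← R2 + 5/6·R3.
R4 ← R4 + 11/2·R3.
Row 4 reduces to 0 = 1/2, a contradiction. The system is inconsistent.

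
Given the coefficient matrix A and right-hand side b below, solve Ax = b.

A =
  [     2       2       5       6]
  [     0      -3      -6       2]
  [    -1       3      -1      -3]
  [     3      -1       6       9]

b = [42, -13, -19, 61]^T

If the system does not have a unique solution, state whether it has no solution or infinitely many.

Row-reduce:
R1 ← R1 / (2).
R3 ← R3 + 1·R1.
R4 ← R4 − 3·R1.
R2 ← R2 / (-3).
R1 ← R1 − 1·R2.
R3 ← R3 − 4·R2.
R4 ← R4 + 4·R2.
R3 ← R3 / (-13/2).
R1 ← R1 − 1/2·R3.
R2 ← R2 − 2·R3.
R4 ← R4 − 13/2·R3.
Rank is 3 with 4 unknowns, leaving x_4 free.

infinitely many solutions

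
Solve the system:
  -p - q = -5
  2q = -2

p = 6, q = -1

Row-reduce the augmented matrix:
R1 ← R1 / (-1).
R2 ← R2 / (2).
R1 ← R1 − 1·R2.
Reading off the reduced rows gives p = 6, q = -1.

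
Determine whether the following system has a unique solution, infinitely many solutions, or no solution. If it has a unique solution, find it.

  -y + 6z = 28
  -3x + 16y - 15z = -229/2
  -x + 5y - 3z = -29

no solution

Row-reduce:
Swap R1 and R2.
R1 ← R1 / (-3).
R3 ← R3 + 1·R1.
R2 ← R2 / (-1).
R1 ← R1 + 16/3·R2.
R3 ← R3 + 1/3·R2.
Row 3 reduces to 0 = -1/6, a contradiction. The system is inconsistent.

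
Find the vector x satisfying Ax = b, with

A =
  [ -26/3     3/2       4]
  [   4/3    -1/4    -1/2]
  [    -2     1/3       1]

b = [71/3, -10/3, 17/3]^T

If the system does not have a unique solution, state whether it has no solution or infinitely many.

infinitely many solutions

Row-reduce:
R1 ← R1 / (-26/3).
R2 ← R2 − 4/3·R1.
R3 ← R3 + 2·R1.
R2 ← R2 / (-1/52).
R1 ← R1 + 9/52·R2.
R3 ← R3 + 1/78·R2.
Rank is 2 with 3 unknowns, leaving x_3 free.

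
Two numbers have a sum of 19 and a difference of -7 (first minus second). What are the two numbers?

Let x = first number, y = second number.
  x + y = 19
  x - y = -7
From equation 1: x = 19 − y.
Substitute into equation 2 and solve: y = 13.
Then x = 6.

first number: 6, second number: 13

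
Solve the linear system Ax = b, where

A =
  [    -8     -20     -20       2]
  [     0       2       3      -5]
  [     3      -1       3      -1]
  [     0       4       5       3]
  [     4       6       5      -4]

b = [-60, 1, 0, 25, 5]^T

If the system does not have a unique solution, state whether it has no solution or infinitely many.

x_1 = -2, x_2 = 1, x_3 = 3, x_4 = 2

Row-reduce the augmented matrix:
R1 ← R1 / (-8).
R3 ← R3 − 3·R1.
R5 ← R5 − 4·R1.
R2 ← R2 / (2).
R1 ← R1 − 5/2·R2.
R3 ← R3 + 17/2·R2.
R4 ← R4 − 4·R2.
R5 ← R5 + 4·R2.
R3 ← R3 / (33/4).
R1 ← R1 + 5/4·R3.
R2 ← R2 − 3/2·R3.
R4 ← R4 + 1·R3.
R5 ← R5 − 1·R3.
R4 ← R4 / (343/33).
R1 ← R1 − 181/66·R4.
R2 ← R2 − 31/22·R4.
R3 ← R3 + 86/33·R4.
R5 ← R5 + 343/33·R4.
R5 reduces to 0 = 0, so the extra equation is consistent.
Reading off the reduced rows gives x_1 = -2, x_2 = 1, x_3 = 3, x_4 = 2.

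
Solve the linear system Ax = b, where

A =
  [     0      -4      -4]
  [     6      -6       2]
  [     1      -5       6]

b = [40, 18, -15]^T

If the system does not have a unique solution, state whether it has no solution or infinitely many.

Row-reduce the augmented matrix:
Swap R1 and R2.
R1 ← R1 / (6).
R3 ← R3 − 1·R1.
R2 ← R2 / (-4).
R1 ← R1 + 1·R2.
R3 ← R3 + 4·R2.
R3 ← R3 / (29/3).
R1 ← R1 − 4/3·R3.
R2 ← R2 − 1·R3.
Reading off the reduced rows gives x_1 = 1, x_2 = -4, x_3 = -6.

x_1 = 1, x_2 = -4, x_3 = -6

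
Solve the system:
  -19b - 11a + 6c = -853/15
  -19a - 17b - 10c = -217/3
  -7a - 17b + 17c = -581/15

a = 1, b = 8/3, c = 4/5

Row-reduce the augmented matrix:
R1 ← R1 / (-11).
R2 ← R2 + 19·R1.
R3 ← R3 + 7·R1.
R2 ← R2 / (174/11).
R1 ← R1 − 19/11·R2.
R3 ← R3 + 54/11·R2.
R3 ← R3 / (199/29).
R1 ← R1 − 146/87·R3.
R2 ← R2 + 112/87·R3.
Reading off the reduced rows gives a = 1, b = 8/3, c = 4/5.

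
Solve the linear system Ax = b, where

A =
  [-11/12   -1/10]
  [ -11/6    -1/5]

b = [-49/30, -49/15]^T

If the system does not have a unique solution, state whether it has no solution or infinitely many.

infinitely many solutions

Row-reduce:
R1 ← R1 / (-11/12).
R2 ← R2 + 11/6·R1.
Rank is 1 with 2 unknowns, leaving x_2 free.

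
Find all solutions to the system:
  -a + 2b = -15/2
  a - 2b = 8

Row-reduce:
R1 ← R1 / (-1).
R2 ← R2 − 1·R1.
Row 2 reduces to 0 = 1/2, a contradiction. The system is inconsistent.

no solution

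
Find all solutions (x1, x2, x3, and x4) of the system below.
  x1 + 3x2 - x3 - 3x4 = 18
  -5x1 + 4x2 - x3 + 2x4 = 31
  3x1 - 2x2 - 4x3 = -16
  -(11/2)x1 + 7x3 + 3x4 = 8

Row-reduce:
R2 ← R2 + 5·R1.
R3 ← R3 − 3·R1.
R4 ← R4 + 11/2·R1.
R2 ← R2 / (19).
R1 ← R1 − 3·R2.
R3 ← R3 + 11·R2.
R4 ← R4 − 33/2·R2.
R3 ← R3 / (-85/19).
R1 ← R1 + 1/19·R3.
R2 ← R2 + 6/19·R3.
R4 ← R4 − 255/38·R3.
Row 4 reduces to 0 = 2, a contradiction. The system is inconsistent.

no solution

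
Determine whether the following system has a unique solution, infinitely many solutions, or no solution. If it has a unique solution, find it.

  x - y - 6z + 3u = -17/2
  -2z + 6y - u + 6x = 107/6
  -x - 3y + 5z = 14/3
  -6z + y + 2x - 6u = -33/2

Row-reduce the augmented matrix:
R2 ← R2 − 6·R1.
R3 ← R3 + 1·R1.
R4 ← R4 − 2·R1.
R2 ← R2 / (12).
R1 ← R1 + 1·R2.
R3 ← R3 + 4·R2.
R4 ← R4 − 3·R2.
R3 ← R3 / (31/3).
R1 ← R1 + 19/6·R3.
R2 ← R2 − 17/6·R3.
R4 ← R4 + 5/2·R3.
R4 ← R4 / (-999/124).
R1 ← R1 − 49/124·R4.
R2 ← R2 + 83/124·R4.
R3 ← R3 + 10/31·R4.
Reading off the reduced rows gives x = 5/2, y = 3/2, z = 7/3, u = 3/2.

x = 5/2, y = 3/2, z = 7/3, u = 3/2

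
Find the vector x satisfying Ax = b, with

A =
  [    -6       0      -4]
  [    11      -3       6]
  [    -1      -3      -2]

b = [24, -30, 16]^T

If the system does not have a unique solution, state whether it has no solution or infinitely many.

Row-reduce:
R1 ← R1 / (-6).
R2 ← R2 − 11·R1.
R3 ← R3 + 1·R1.
R2 ← R2 / (-3).
R3 ← R3 + 3·R2.
Row 3 reduces to 0 = -2, a contradiction. The system is inconsistent.

no solution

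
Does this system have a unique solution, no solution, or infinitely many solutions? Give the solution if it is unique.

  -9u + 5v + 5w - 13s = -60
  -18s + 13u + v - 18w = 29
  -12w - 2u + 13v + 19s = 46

infinitely many solutions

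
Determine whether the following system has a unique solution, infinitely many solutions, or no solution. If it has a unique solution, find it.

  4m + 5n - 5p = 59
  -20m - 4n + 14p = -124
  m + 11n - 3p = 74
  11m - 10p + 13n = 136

m = 1, n = 5, p = -6

Row-reduce the augmented matrix:
R1 ← R1 / (4).
R2 ← R2 + 20·R1.
R3 ← R3 − 1·R1.
R4 ← R4 − 11·R1.
R2 ← R2 / (21).
R1 ← R1 − 5/4·R2.
R3 ← R3 − 39/4·R2.
R4 ← R4 + 3/4·R2.
R3 ← R3 / (47/14).
R1 ← R1 + 25/42·R3.
R2 ← R2 + 11/21·R3.
R4 ← R4 − 47/14·R3.
R4 reduces to 0 = 0, so the extra equation is consistent.
Reading off the reduced rows gives m = 1, n = 5, p = -6.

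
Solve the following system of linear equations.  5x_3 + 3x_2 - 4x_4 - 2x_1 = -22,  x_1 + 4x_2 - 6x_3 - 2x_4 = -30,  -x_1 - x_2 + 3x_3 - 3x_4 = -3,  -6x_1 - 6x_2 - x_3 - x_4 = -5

Row-reduce the augmented matrix:
R1 ← R1 / (-2).
R2 ← R2 − 1·R1.
R3 ← R3 + 1·R1.
R4 ← R4 + 6·R1.
R2 ← R2 / (11/2).
R1 ← R1 + 3/2·R2.
R3 ← R3 + 5/2·R2.
R4 ← R4 + 15·R2.
R3 ← R3 / (-12/11).
R1 ← R1 + 38/11·R3.
R2 ← R2 + 7/11·R3.
R4 ← R4 + 281/11·R3.
R4 ← R4 / (793/12).
R1 ← R1 − 59/6·R4.
R2 ← R2 − 11/12·R4.
R3 ← R3 − 31/12·R4.
Reading off the reduced rows gives x_1 = 4, x_2 = -4, x_3 = 2, x_4 = 3.

x_1 = 4, x_2 = -4, x_3 = 2, x_4 = 3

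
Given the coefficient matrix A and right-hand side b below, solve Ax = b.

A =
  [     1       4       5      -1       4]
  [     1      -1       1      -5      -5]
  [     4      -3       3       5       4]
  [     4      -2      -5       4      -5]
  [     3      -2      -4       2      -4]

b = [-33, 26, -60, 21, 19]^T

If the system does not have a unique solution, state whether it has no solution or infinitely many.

Row-reduce the augmented matrix:
R2 ← R2 − 1·R1.
R3 ← R3 − 4·R1.
R4 ← R4 − 4·R1.
R5 ← R5 − 3·R1.
R2 ← R2 / (-5).
R1 ← R1 − 4·R2.
R3 ← R3 + 19·R2.
R4 ← R4 + 18·R2.
R5 ← R5 + 14·R2.
R3 ← R3 / (-9/5).
R1 ← R1 − 9/5·R3.
R2 ← R2 − 4/5·R3.
R4 ← R4 + 53/5·R3.
R5 ← R5 + 39/5·R3.
R4 ← R4 / (-1081/9).
R1 ← R1 − 20·R4.
R2 ← R2 − 104/9·R4.
R3 ← R3 + 121/9·R4.
R5 ← R5 + 266/3·R4.
R5 ← R5 / (1181/1081).
R1 ← R1 + 941/1081·R5.
R2 ← R2 − 201/1081·R5.
R3 ← R3 − 1107/1081·R5.
R4 ← R4 − 1074/1081·R5.
Reading off the reduced rows gives x_1 = -3, x_2 = 2, x_3 = -4, x_4 = -2, x_5 = -5.

x_1 = -3, x_2 = 2, x_3 = -4, x_4 = -2, x_5 = -5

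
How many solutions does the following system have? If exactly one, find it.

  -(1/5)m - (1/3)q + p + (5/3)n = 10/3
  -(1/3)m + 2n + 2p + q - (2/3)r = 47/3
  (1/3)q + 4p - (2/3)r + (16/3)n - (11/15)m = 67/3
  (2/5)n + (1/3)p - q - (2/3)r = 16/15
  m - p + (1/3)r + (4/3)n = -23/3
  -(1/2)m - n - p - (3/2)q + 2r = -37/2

m = -5, n = 1, p = 2, q = 4, r = -6

Row-reduce the augmented matrix:
R1 ← R1 / (-1/5).
R2 ← R2 + 1/3·R1.
R3 ← R3 + 11/15·R1.
R5 ← R5 − 1·R1.
R6 ← R6 + 1/2·R1.
R2 ← R2 / (-7/9).
R1 ← R1 + 25/3·R2.
R3 ← R3 + 7/9·R2.
R4 ← R4 − 2/5·R2.
R5 ← R5 − 29/3·R2.
R6 ← R6 + 31/6·R2.
Swap R3 and R4.
R3 ← R3 / (53/105).
R1 ← R1 + 60/7·R3.
R2 ← R2 + 3/7·R3.
R5 ← R5 − 57/7·R3.
R6 ← R6 + 40/7·R3.
Swap R4 and R5.
R4 ← R4 / (3322/159).
R1 ← R1 + 975/53·R4.
R2 ← R2 + 115/53·R4.
R3 ← R3 + 21/53·R4.
R6 ← R6 + 703/53·R4.
Swap R5 and R6.
R5 ← R5 / (965/3322).
R1 ← R1 + 8845/3322·R5.
R2 ← R2 − 2875/3322·R5.
R3 ← R3 + 6119/3322·R5.
R4 ← R4 − 1325/3322·R5.
R6 reduces to 0 = 0, so the extra equation is consistent.
Reading off the reduced rows gives m = -5, n = 1, p = 2, q = 4, r = -6.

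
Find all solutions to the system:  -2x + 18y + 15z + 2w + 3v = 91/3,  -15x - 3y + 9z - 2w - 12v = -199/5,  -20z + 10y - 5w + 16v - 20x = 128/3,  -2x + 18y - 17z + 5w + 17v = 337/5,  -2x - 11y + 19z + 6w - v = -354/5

x = 4/3, y = 3, z = -6/5, w = -2, v = 1/3

Row-reduce the augmented matrix:
R1 ← R1 / (-2).
R2 ← R2 + 15·R1.
R3 ← R3 + 20·R1.
R4 ← R4 + 2·R1.
R5 ← R5 + 2·R1.
R2 ← R2 / (-138).
R1 ← R1 + 9·R2.
R3 ← R3 + 170·R2.
R5 ← R5 + 29·R2.
R3 ← R3 / (-85/2).
R1 ← R1 + 3/4·R3.
R2 ← R2 − 3/4·R3.
R4 ← R4 + 32·R3.
R5 ← R5 − 103/4·R3.
R4 ← R4 / (7103/1173).
R1 ← R1 − 141/782·R4.
R2 ← R2 − 121/2346·R4.
R3 ← R3 − 112/1173·R4.
R5 ← R5 − 3999/782·R4.
R5 ← R5 / (952393/35515).
R1 ← R1 − 16662/35515·R5.
R2 ← R2 − 28997/35515·R5.
R3 ← R3 + 19639/35515·R5.
R4 ← R4 + 43746/35515·R5.
Reading off the reduced rows gives x = 4/3, y = 3, z = -6/5, w = -2, v = 1/3.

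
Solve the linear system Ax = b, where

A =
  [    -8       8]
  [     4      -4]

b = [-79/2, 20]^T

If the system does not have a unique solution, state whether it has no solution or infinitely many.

no solution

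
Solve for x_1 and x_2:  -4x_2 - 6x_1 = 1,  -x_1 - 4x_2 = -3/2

x_1 = -1/2, x_2 = 1/2

Row-reduce the augmented matrix:
R1 ← R1 / (-6).
R2 ← R2 + 1·R1.
R2 ← R2 / (-10/3).
R1 ← R1 − 2/3·R2.
Reading off the reduced rows gives x_1 = -1/2, x_2 = 1/2.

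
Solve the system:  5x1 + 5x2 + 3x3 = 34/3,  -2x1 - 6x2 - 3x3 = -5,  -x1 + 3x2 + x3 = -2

Row-reduce the augmented matrix:
R1 ← R1 / (5).
R2 ← R2 + 2·R1.
R3 ← R3 + 1·R1.
R2 ← R2 / (-4).
R1 ← R1 − 1·R2.
R3 ← R3 − 4·R2.
R3 ← R3 / (-1/5).
R1 ← R1 − 3/20·R3.
R2 ← R2 − 9/20·R3.
Reading off the reduced rows gives x1 = 2, x2 = -1/3, x3 = 1.

x1 = 2, x2 = -1/3, x3 = 1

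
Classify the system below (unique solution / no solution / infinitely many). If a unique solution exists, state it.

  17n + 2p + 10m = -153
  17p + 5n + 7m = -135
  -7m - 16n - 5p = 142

m = -6, n = -5, p = -4

Row-reduce the augmented matrix:
R1 ← R1 / (10).
R2 ← R2 − 7·R1.
R3 ← R3 + 7·R1.
R2 ← R2 / (-69/10).
R1 ← R1 − 17/10·R2.
R3 ← R3 + 41/10·R2.
R3 ← R3 / (-296/23).
R1 ← R1 − 93/23·R3.
R2 ← R2 + 52/23·R3.
Reading off the reduced rows gives m = -6, n = -5, p = -4.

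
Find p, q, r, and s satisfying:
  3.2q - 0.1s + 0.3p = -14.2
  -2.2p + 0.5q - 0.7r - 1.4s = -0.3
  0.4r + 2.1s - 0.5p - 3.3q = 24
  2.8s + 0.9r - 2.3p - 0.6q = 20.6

p = -3, q = -4, r = -3, s = 5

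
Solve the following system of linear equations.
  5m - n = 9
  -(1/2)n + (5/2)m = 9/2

Row-reduce:
R1 ← R1 / (5).
R2 ← R2 − 5/2·R1.
Rank is 1 with 2 unknowns, leaving n free.

infinitely many solutions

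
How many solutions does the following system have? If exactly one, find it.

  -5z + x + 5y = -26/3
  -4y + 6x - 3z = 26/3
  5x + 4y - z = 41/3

x = 3, y = 1/3, z = 8/3

Row-reduce the augmented matrix:
R2 ← R2 − 6·R1.
R3 ← R3 − 5·R1.
R2 ← R2 / (-34).
R1 ← R1 − 5·R2.
R3 ← R3 + 21·R2.
R3 ← R3 / (249/34).
R1 ← R1 + 35/34·R3.
R2 ← R2 + 27/34·R3.
Reading off the reduced rows gives x = 3, y = 1/3, z = 8/3.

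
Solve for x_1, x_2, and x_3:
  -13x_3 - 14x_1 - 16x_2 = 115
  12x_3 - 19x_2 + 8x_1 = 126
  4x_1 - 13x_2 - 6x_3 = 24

x_1 = -6, x_2 = -6, x_3 = 5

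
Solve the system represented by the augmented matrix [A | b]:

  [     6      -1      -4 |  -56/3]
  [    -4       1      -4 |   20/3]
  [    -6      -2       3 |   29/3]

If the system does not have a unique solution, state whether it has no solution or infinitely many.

x_1 = -2, x_2 = 8/3, x_3 = 1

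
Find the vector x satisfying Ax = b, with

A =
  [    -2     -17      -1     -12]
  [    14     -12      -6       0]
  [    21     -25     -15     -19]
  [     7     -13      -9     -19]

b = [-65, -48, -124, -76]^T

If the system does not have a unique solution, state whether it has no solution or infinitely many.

Row-reduce:
R1 ← R1 / (-2).
R2 ← R2 − 14·R1.
R3 ← R3 − 21·R1.
R4 ← R4 − 7·R1.
R2 ← R2 / (-131).
R1 ← R1 − 17/2·R2.
R3 ← R3 + 407/2·R2.
R4 ← R4 + 145/2·R2.
R3 ← R3 / (-695/131).
R1 ← R1 + 45/131·R3.
R2 ← R2 − 13/131·R3.
R4 ← R4 + 695/131·R3.
Rank is 3 with 4 unknowns, leaving x_4 free.

infinitely many solutions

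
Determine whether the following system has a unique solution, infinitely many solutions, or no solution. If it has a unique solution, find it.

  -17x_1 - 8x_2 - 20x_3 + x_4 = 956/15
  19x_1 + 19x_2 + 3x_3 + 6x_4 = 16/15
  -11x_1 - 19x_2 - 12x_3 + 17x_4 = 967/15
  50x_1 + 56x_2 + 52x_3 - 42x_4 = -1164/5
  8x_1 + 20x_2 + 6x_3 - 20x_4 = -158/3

x_1 = -4/3, x_2 = 1, x_3 = -7/3, x_4 = 12/5

Row-reduce the augmented matrix:
R1 ← R1 / (-17).
R2 ← R2 − 19·R1.
R3 ← R3 + 11·R1.
R4 ← R4 − 50·R1.
R5 ← R5 − 8·R1.
R2 ← R2 / (171/17).
R1 ← R1 − 8/17·R2.
R3 ← R3 + 235/17·R2.
R4 ← R4 − 552/17·R2.
R5 ← R5 − 276/17·R2.
R3 ← R3 / (-4387/171).
R1 ← R1 − 356/171·R3.
R2 ← R2 + 329/171·R3.
R4 ← R4 − 3172/57·R3.
R5 ← R5 − 1586/57·R3.
R4 ← R4 / (-572/107).
R1 ← R1 − 185/107·R4.
R2 ← R2 + 134/107·R4.
R3 ← R3 + 109/107·R4.
R5 ← R5 + 286/107·R4.
R5 reduces to 0 = 0, so the extra equation is consistent.
Reading off the reduced rows gives x_1 = -4/3, x_2 = 1, x_3 = -7/3, x_4 = 12/5.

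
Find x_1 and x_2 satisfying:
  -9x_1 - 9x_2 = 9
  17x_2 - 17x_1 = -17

x_1 = 0, x_2 = -1

Row-reduce the augmented matrix:
R1 ← R1 / (-9).
R2 ← R2 + 17·R1.
R2 ← R2 / (34).
R1 ← R1 − 1·R2.
Reading off the reduced rows gives x_1 = 0, x_2 = -1.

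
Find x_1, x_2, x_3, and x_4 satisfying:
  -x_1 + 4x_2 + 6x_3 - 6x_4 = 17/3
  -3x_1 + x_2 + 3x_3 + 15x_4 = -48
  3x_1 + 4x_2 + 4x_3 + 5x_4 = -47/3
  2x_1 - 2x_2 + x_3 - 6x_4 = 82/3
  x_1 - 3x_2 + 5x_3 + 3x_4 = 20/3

Row-reduce the augmented matrix:
R1 ← R1 / (-1).
R2 ← R2 + 3·R1.
R3 ← R3 − 3·R1.
R4 ← R4 − 2·R1.
R5 ← R5 − 1·R1.
R2 ← R2 / (-11).
R1 ← R1 + 4·R2.
R3 ← R3 − 16·R2.
R4 ← R4 − 6·R2.
R5 ← R5 − 1·R2.
R3 ← R3 / (2/11).
R1 ← R1 + 6/11·R3.
R2 ← R2 − 15/11·R3.
R4 ← R4 − 53/11·R3.
R5 ← R5 − 106/11·R3.
R4 ← R4 / (-1855/2).
R1 ← R1 − 99·R4.
R2 ← R2 + 531/2·R4.
R3 ← R3 − 385/2·R4.
R5 ← R5 + 1855·R4.
R5 reduces to 0 = 0, so the extra equation is consistent.
Reading off the reduced rows gives x_1 = 7/3, x_2 = -3, x_3 = 2/3, x_4 = -8/3.

x_1 = 7/3, x_2 = -3, x_3 = 2/3, x_4 = -8/3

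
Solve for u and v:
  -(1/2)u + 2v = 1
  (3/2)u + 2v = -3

Row-reduce the augmented matrix:
R1 ← R1 / (-1/2).
R2 ← R2 − 3/2·R1.
R2 ← R2 / (8).
R1 ← R1 + 4·R2.
Reading off the reduced rows gives u = -2, v = 0.

u = -2, v = 0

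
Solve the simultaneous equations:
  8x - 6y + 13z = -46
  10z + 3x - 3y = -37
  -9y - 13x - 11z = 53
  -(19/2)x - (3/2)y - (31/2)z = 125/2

Row-reduce:
R1 ← R1 / (8).
R2 ← R2 − 3·R1.
R3 ← R3 + 13·R1.
R4 ← R4 + 19/2·R1.
R2 ← R2 / (-3/4).
R1 ← R1 + 3/4·R2.
R3 ← R3 + 75/4·R2.
R4 ← R4 + 69/8·R2.
R3 ← R3 / (-118).
R1 ← R1 + 7/2·R3.
R2 ← R2 + 41/6·R3.
R4 ← R4 + 59·R3.
Row 4 reduces to 0 = -1, a contradiction. The system is inconsistent.

no solution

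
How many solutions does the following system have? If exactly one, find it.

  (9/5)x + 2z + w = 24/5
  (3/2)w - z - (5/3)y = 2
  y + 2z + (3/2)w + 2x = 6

Row-reduce:
R1 ← R1 / (9/5).
R3 ← R3 − 2·R1.
R2 ← R2 / (-5/3).
R3 ← R3 − 1·R2.
R3 ← R3 / (-37/45).
R1 ← R1 − 10/9·R3.
R2 ← R2 − 3/5·R3.
Rank is 3 with 4 unknowns, leaving w free.

infinitely many solutions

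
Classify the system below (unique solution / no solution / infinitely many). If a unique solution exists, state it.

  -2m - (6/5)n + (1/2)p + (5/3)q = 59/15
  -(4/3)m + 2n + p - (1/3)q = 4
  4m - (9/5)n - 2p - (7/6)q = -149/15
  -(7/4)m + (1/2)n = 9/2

Row-reduce:
R1 ← R1 / (-2).
R2 ← R2 + 4/3·R1.
R3 ← R3 − 4·R1.
R4 ← R4 + 7/4·R1.
R2 ← R2 / (14/5).
R1 ← R1 − 3/5·R2.
R3 ← R3 + 21/5·R2.
R4 ← R4 − 31/20·R2.
Swap R3 and R4.
R3 ← R3 / (-271/336).
R1 ← R1 + 11/28·R3.
R2 ← R2 − 5/21·R3.
Rank is 3 with 4 unknowns, leaving q free.

infinitely many solutions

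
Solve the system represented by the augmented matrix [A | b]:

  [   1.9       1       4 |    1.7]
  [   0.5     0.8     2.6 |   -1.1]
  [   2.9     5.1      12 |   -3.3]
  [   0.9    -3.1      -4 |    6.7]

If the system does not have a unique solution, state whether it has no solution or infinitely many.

x_1 = 3, x_2 = 0, x_3 = -1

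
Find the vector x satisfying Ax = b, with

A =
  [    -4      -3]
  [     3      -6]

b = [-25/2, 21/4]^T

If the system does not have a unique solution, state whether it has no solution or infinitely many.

x_1 = 11/4, x_2 = 1/2

Row-reduce the augmented matrix:
R1 ← R1 / (-4).
R2 ← R2 − 3·R1.
R2 ← R2 / (-33/4).
R1 ← R1 − 3/4·R2.
Reading off the reduced rows gives x_1 = 11/4, x_2 = 1/2.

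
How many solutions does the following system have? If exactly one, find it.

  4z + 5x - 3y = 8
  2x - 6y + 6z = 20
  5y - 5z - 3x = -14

x = -2, y = 2, z = 6

Row-reduce the augmented matrix:
R1 ← R1 / (5).
R2 ← R2 − 2·R1.
R3 ← R3 + 3·R1.
R2 ← R2 / (-24/5).
R1 ← R1 + 3/5·R2.
R3 ← R3 − 16/5·R2.
R3 ← R3 / (1/3).
R1 ← R1 − 1/4·R3.
R2 ← R2 + 11/12·R3.
Reading off the reduced rows gives x = -2, y = 2, z = 6.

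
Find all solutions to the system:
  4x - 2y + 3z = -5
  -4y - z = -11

Row-reduce:
R1 ← R1 / (4).
R2 ← R2 / (-4).
R1 ← R1 + 1/2·R2.
Rank is 2 with 3 unknowns, leaving z free.

infinitely many solutions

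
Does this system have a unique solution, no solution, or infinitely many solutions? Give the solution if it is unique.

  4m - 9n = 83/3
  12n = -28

m = 5/3, n = -7/3

Row-reduce the augmented matrix:
R1 ← R1 / (4).
R2 ← R2 / (12).
R1 ← R1 + 9/4·R2.
Reading off the reduced rows gives m = 5/3, n = -7/3.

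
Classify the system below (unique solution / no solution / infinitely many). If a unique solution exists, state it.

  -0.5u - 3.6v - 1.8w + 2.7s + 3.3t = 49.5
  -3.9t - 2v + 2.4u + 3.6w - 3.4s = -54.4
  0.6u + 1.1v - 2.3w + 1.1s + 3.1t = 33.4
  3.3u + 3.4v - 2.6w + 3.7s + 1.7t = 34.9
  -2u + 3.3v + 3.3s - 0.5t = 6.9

Row-reduce the augmented matrix:
R1 ← R1 / (-1/2).
R2 ← R2 − 12/5·R1.
R3 ← R3 − 3/5·R1.
R4 ← R4 − 33/10·R1.
R5 ← R5 + 2·R1.
R2 ← R2 / (-482/25).
R1 ← R1 − 36/5·R2.
R3 ← R3 + 161/50·R2.
R4 ← R4 + 509/25·R2.
R5 ← R5 − 177/10·R2.
R3 ← R3 / (-872/241).
R1 ← R1 − 414/241·R3.
R2 ← R2 − 63/241·R3.
R4 ← R4 + 2207/241·R3.
R5 ← R5 − 6201/2410·R3.
R4 ← R4 / (78151/17440).
R1 ← R1 + 4599/8720·R4.
R2 ← R2 + 5191/17440·R4.
R3 ← R3 + 13223/17440·R4.
R5 ← R5 − 562863/174400·R4.
R5 ← R5 / (17729989/7815100).
R1 ← R1 − 26961/781510·R5.
R2 ← R2 + 149599/390755·R5.
R3 ← R3 + 1352079/781510·R5.
R4 ← R4 + 68029/156302·R5.
Reading off the reduced rows gives u = 0, v = -2, w = -5, s = 5, t = 6.

u = 0, v = -2, w = -5, s = 5, t = 6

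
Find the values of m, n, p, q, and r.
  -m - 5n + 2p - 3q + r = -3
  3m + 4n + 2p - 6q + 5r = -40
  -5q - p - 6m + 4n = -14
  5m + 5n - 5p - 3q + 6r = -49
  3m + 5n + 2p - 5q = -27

m = -2, n = -1, p = 2, q = 4, r = -2

Row-reduce the augmented matrix:
R1 ← R1 / (-1).
R2 ← R2 − 3·R1.
R3 ← R3 + 6·R1.
R4 ← R4 − 5·R1.
R5 ← R5 − 3·R1.
R2 ← R2 / (-11).
R1 ← R1 − 5·R2.
R3 ← R3 − 34·R2.
R4 ← R4 + 20·R2.
R5 ← R5 + 10·R2.
R3 ← R3 / (129/11).
R1 ← R1 − 18/11·R3.
R2 ← R2 + 8/11·R3.
R4 ← R4 + 105/11·R3.
R5 ← R5 − 8/11·R3.
R4 ← R4 / (-769/43).
R1 ← R1 − 36/43·R4.
R2 ← R2 + 91/129·R4.
R3 ← R3 + 367/129·R4.
R5 ← R5 − 220/129·R4.
R5 ← R5 / (-3321/769).
R1 ← R1 − 439/769·R5.
R2 ← R2 + 21/769·R5.
R3 ← R3 + 203/769·R5.
R4 ← R4 + 503/769·R5.
Reading off the reduced rows gives m = -2, n = -1, p = 2, q = 4, r = -2.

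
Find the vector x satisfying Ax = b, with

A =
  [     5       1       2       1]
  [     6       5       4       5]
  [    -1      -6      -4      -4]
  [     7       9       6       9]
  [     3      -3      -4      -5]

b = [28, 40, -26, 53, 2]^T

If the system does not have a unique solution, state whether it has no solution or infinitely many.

Row-reduce:
R1 ← R1 / (5).
R2 ← R2 − 6·R1.
R3 ← R3 + 1·R1.
R4 ← R4 − 7·R1.
R5 ← R5 − 3·R1.
R2 ← R2 / (19/5).
R1 ← R1 − 1/5·R2.
R3 ← R3 + 29/5·R2.
R4 ← R4 − 38/5·R2.
R5 ← R5 + 18/5·R2.
R3 ← R3 / (-22/19).
R1 ← R1 − 6/19·R3.
R2 ← R2 − 8/19·R3.
R5 ← R5 + 70/19·R3.
Swap R4 and R5.
R4 ← R4 / (-92/11).
R1 ← R1 − 6/11·R4.
R2 ← R2 − 19/11·R4.
R3 ← R3 + 19/11·R4.
Row 5 reduces to 0 = 1, a contradiction. The system is inconsistent.

no solution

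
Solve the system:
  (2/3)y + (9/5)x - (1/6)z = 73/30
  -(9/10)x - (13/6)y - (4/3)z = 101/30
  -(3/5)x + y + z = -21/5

no solution

Row-reduce:
R1 ← R1 / (9/5).
R2 ← R2 + 9/10·R1.
R3 ← R3 + 3/5·R1.
R2 ← R2 / (-11/6).
R1 ← R1 − 10/27·R2.
R3 ← R3 − 11/9·R2.
Row 3 reduces to 0 = -1/3, a contradiction. The system is inconsistent.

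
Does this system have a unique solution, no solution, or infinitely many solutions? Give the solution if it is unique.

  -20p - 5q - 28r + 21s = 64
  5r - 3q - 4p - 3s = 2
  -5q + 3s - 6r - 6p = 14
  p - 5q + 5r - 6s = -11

Row-reduce:
R1 ← R1 / (-20).
R2 ← R2 + 4·R1.
R3 ← R3 + 6·R1.
R4 ← R4 − 1·R1.
R2 ← R2 / (-2).
R1 ← R1 − 1/4·R2.
R3 ← R3 + 7/2·R2.
R4 ← R4 + 21/4·R2.
R3 ← R3 / (-323/20).
R1 ← R1 − 109/40·R3.
R2 ← R2 + 53/10·R3.
R4 ← R4 + 969/40·R3.
Rank is 3 with 4 unknowns, leaving s free.

infinitely many solutions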